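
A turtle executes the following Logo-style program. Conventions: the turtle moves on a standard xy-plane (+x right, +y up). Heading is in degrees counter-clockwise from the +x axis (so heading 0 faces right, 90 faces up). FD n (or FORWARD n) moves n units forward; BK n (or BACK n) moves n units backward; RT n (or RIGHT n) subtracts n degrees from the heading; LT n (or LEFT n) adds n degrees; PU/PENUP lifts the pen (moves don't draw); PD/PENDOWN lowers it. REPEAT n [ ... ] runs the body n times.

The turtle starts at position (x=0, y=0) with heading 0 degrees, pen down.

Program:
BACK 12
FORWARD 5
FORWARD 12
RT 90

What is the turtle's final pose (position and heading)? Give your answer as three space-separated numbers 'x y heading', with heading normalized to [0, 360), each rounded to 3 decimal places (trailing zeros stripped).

Answer: 5 0 270

Derivation:
Executing turtle program step by step:
Start: pos=(0,0), heading=0, pen down
BK 12: (0,0) -> (-12,0) [heading=0, draw]
FD 5: (-12,0) -> (-7,0) [heading=0, draw]
FD 12: (-7,0) -> (5,0) [heading=0, draw]
RT 90: heading 0 -> 270
Final: pos=(5,0), heading=270, 3 segment(s) drawn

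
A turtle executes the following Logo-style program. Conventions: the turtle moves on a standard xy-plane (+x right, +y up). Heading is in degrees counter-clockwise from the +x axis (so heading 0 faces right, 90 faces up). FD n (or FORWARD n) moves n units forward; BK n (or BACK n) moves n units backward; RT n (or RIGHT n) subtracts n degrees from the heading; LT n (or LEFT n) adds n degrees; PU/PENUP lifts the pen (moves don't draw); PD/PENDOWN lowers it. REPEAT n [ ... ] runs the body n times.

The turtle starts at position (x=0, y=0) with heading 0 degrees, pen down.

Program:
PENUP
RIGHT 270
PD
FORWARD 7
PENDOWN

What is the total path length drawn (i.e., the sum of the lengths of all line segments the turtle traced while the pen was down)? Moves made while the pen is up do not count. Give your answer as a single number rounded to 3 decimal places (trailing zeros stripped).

Executing turtle program step by step:
Start: pos=(0,0), heading=0, pen down
PU: pen up
RT 270: heading 0 -> 90
PD: pen down
FD 7: (0,0) -> (0,7) [heading=90, draw]
PD: pen down
Final: pos=(0,7), heading=90, 1 segment(s) drawn

Segment lengths:
  seg 1: (0,0) -> (0,7), length = 7
Total = 7

Answer: 7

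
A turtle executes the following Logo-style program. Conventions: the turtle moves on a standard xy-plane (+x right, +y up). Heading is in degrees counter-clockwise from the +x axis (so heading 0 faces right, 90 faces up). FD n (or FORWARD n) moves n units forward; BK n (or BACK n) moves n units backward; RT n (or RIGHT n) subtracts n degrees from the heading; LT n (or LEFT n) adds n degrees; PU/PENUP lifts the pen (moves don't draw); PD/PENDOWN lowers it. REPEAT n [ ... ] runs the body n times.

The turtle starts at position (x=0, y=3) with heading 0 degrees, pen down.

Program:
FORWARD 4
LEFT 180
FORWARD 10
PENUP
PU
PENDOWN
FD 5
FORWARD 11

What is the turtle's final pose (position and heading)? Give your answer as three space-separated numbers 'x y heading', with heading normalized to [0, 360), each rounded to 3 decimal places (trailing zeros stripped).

Answer: -22 3 180

Derivation:
Executing turtle program step by step:
Start: pos=(0,3), heading=0, pen down
FD 4: (0,3) -> (4,3) [heading=0, draw]
LT 180: heading 0 -> 180
FD 10: (4,3) -> (-6,3) [heading=180, draw]
PU: pen up
PU: pen up
PD: pen down
FD 5: (-6,3) -> (-11,3) [heading=180, draw]
FD 11: (-11,3) -> (-22,3) [heading=180, draw]
Final: pos=(-22,3), heading=180, 4 segment(s) drawn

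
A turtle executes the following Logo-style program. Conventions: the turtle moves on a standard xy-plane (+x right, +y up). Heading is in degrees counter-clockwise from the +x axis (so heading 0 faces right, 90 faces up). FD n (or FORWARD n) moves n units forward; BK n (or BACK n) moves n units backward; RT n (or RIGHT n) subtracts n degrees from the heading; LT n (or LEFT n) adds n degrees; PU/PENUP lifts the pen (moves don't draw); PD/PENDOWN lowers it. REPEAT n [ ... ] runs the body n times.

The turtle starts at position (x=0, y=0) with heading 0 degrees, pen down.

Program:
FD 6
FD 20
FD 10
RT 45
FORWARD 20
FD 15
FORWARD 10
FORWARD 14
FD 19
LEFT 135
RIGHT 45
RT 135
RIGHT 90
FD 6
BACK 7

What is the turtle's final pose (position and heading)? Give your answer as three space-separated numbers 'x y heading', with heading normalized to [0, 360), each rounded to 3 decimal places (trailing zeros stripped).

Executing turtle program step by step:
Start: pos=(0,0), heading=0, pen down
FD 6: (0,0) -> (6,0) [heading=0, draw]
FD 20: (6,0) -> (26,0) [heading=0, draw]
FD 10: (26,0) -> (36,0) [heading=0, draw]
RT 45: heading 0 -> 315
FD 20: (36,0) -> (50.142,-14.142) [heading=315, draw]
FD 15: (50.142,-14.142) -> (60.749,-24.749) [heading=315, draw]
FD 10: (60.749,-24.749) -> (67.82,-31.82) [heading=315, draw]
FD 14: (67.82,-31.82) -> (77.719,-41.719) [heading=315, draw]
FD 19: (77.719,-41.719) -> (91.154,-55.154) [heading=315, draw]
LT 135: heading 315 -> 90
RT 45: heading 90 -> 45
RT 135: heading 45 -> 270
RT 90: heading 270 -> 180
FD 6: (91.154,-55.154) -> (85.154,-55.154) [heading=180, draw]
BK 7: (85.154,-55.154) -> (92.154,-55.154) [heading=180, draw]
Final: pos=(92.154,-55.154), heading=180, 10 segment(s) drawn

Answer: 92.154 -55.154 180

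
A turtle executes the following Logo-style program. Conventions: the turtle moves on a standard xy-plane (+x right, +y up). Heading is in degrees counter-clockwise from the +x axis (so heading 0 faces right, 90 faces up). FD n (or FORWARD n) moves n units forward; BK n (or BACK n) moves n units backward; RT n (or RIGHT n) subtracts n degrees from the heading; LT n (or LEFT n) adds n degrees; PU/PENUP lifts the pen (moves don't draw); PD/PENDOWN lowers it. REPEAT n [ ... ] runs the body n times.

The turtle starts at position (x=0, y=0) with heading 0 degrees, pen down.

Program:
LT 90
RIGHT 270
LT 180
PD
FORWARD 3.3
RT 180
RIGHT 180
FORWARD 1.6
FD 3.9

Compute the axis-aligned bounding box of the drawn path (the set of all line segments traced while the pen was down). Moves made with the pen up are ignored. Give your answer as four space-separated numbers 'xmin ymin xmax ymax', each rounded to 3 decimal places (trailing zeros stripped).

Answer: 0 0 8.8 0

Derivation:
Executing turtle program step by step:
Start: pos=(0,0), heading=0, pen down
LT 90: heading 0 -> 90
RT 270: heading 90 -> 180
LT 180: heading 180 -> 0
PD: pen down
FD 3.3: (0,0) -> (3.3,0) [heading=0, draw]
RT 180: heading 0 -> 180
RT 180: heading 180 -> 0
FD 1.6: (3.3,0) -> (4.9,0) [heading=0, draw]
FD 3.9: (4.9,0) -> (8.8,0) [heading=0, draw]
Final: pos=(8.8,0), heading=0, 3 segment(s) drawn

Segment endpoints: x in {0, 3.3, 4.9, 8.8}, y in {0, 0, 0}
xmin=0, ymin=0, xmax=8.8, ymax=0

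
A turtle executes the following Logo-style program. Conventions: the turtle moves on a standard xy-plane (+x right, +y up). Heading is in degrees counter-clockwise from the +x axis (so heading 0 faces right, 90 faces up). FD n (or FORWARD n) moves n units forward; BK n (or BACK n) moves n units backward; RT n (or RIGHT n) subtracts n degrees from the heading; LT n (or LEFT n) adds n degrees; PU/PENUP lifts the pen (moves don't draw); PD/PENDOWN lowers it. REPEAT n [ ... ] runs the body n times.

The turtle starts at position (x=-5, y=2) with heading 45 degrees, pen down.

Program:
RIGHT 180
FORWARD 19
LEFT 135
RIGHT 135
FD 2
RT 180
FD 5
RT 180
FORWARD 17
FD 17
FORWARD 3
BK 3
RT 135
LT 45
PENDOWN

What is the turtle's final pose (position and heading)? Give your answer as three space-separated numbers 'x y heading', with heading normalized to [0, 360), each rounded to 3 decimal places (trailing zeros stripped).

Answer: -40.355 -33.355 135

Derivation:
Executing turtle program step by step:
Start: pos=(-5,2), heading=45, pen down
RT 180: heading 45 -> 225
FD 19: (-5,2) -> (-18.435,-11.435) [heading=225, draw]
LT 135: heading 225 -> 0
RT 135: heading 0 -> 225
FD 2: (-18.435,-11.435) -> (-19.849,-12.849) [heading=225, draw]
RT 180: heading 225 -> 45
FD 5: (-19.849,-12.849) -> (-16.314,-9.314) [heading=45, draw]
RT 180: heading 45 -> 225
FD 17: (-16.314,-9.314) -> (-28.335,-21.335) [heading=225, draw]
FD 17: (-28.335,-21.335) -> (-40.355,-33.355) [heading=225, draw]
FD 3: (-40.355,-33.355) -> (-42.477,-35.477) [heading=225, draw]
BK 3: (-42.477,-35.477) -> (-40.355,-33.355) [heading=225, draw]
RT 135: heading 225 -> 90
LT 45: heading 90 -> 135
PD: pen down
Final: pos=(-40.355,-33.355), heading=135, 7 segment(s) drawn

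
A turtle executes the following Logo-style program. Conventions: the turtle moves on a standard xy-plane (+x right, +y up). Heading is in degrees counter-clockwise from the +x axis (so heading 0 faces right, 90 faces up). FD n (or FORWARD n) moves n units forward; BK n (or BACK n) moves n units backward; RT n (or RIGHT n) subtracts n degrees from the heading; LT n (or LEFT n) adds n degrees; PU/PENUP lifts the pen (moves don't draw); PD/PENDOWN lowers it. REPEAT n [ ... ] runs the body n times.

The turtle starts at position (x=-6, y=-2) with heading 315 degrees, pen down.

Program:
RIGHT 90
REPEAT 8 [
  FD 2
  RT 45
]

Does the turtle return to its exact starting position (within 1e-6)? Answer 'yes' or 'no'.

Answer: yes

Derivation:
Executing turtle program step by step:
Start: pos=(-6,-2), heading=315, pen down
RT 90: heading 315 -> 225
REPEAT 8 [
  -- iteration 1/8 --
  FD 2: (-6,-2) -> (-7.414,-3.414) [heading=225, draw]
  RT 45: heading 225 -> 180
  -- iteration 2/8 --
  FD 2: (-7.414,-3.414) -> (-9.414,-3.414) [heading=180, draw]
  RT 45: heading 180 -> 135
  -- iteration 3/8 --
  FD 2: (-9.414,-3.414) -> (-10.828,-2) [heading=135, draw]
  RT 45: heading 135 -> 90
  -- iteration 4/8 --
  FD 2: (-10.828,-2) -> (-10.828,0) [heading=90, draw]
  RT 45: heading 90 -> 45
  -- iteration 5/8 --
  FD 2: (-10.828,0) -> (-9.414,1.414) [heading=45, draw]
  RT 45: heading 45 -> 0
  -- iteration 6/8 --
  FD 2: (-9.414,1.414) -> (-7.414,1.414) [heading=0, draw]
  RT 45: heading 0 -> 315
  -- iteration 7/8 --
  FD 2: (-7.414,1.414) -> (-6,0) [heading=315, draw]
  RT 45: heading 315 -> 270
  -- iteration 8/8 --
  FD 2: (-6,0) -> (-6,-2) [heading=270, draw]
  RT 45: heading 270 -> 225
]
Final: pos=(-6,-2), heading=225, 8 segment(s) drawn

Start position: (-6, -2)
Final position: (-6, -2)
Distance = 0; < 1e-6 -> CLOSED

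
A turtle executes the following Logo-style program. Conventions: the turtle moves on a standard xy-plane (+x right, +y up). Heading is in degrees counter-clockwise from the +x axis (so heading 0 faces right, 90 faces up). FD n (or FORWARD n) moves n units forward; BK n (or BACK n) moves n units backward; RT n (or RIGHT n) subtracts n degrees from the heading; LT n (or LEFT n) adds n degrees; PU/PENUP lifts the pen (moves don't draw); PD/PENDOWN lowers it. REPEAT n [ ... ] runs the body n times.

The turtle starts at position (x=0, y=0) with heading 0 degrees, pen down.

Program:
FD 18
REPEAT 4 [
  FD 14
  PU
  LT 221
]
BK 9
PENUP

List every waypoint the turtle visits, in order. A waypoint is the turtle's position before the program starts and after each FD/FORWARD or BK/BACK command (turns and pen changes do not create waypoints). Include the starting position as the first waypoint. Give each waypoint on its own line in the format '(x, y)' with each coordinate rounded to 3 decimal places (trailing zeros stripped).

Executing turtle program step by step:
Start: pos=(0,0), heading=0, pen down
FD 18: (0,0) -> (18,0) [heading=0, draw]
REPEAT 4 [
  -- iteration 1/4 --
  FD 14: (18,0) -> (32,0) [heading=0, draw]
  PU: pen up
  LT 221: heading 0 -> 221
  -- iteration 2/4 --
  FD 14: (32,0) -> (21.434,-9.185) [heading=221, move]
  PU: pen up
  LT 221: heading 221 -> 82
  -- iteration 3/4 --
  FD 14: (21.434,-9.185) -> (23.382,4.679) [heading=82, move]
  PU: pen up
  LT 221: heading 82 -> 303
  -- iteration 4/4 --
  FD 14: (23.382,4.679) -> (31.007,-7.062) [heading=303, move]
  PU: pen up
  LT 221: heading 303 -> 164
]
BK 9: (31.007,-7.062) -> (39.659,-9.543) [heading=164, move]
PU: pen up
Final: pos=(39.659,-9.543), heading=164, 2 segment(s) drawn
Waypoints (7 total):
(0, 0)
(18, 0)
(32, 0)
(21.434, -9.185)
(23.382, 4.679)
(31.007, -7.062)
(39.659, -9.543)

Answer: (0, 0)
(18, 0)
(32, 0)
(21.434, -9.185)
(23.382, 4.679)
(31.007, -7.062)
(39.659, -9.543)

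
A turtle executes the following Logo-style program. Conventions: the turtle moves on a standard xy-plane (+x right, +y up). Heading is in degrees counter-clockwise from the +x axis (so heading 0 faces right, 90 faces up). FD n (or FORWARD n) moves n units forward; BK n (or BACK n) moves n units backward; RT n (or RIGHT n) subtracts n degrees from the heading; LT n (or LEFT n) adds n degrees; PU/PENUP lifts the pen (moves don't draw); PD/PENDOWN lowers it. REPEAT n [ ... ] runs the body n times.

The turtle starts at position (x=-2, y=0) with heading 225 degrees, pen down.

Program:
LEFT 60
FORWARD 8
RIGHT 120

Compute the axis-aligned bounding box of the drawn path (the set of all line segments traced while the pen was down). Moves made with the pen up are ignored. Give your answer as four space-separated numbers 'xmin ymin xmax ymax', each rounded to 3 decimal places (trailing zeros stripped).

Executing turtle program step by step:
Start: pos=(-2,0), heading=225, pen down
LT 60: heading 225 -> 285
FD 8: (-2,0) -> (0.071,-7.727) [heading=285, draw]
RT 120: heading 285 -> 165
Final: pos=(0.071,-7.727), heading=165, 1 segment(s) drawn

Segment endpoints: x in {-2, 0.071}, y in {-7.727, 0}
xmin=-2, ymin=-7.727, xmax=0.071, ymax=0

Answer: -2 -7.727 0.071 0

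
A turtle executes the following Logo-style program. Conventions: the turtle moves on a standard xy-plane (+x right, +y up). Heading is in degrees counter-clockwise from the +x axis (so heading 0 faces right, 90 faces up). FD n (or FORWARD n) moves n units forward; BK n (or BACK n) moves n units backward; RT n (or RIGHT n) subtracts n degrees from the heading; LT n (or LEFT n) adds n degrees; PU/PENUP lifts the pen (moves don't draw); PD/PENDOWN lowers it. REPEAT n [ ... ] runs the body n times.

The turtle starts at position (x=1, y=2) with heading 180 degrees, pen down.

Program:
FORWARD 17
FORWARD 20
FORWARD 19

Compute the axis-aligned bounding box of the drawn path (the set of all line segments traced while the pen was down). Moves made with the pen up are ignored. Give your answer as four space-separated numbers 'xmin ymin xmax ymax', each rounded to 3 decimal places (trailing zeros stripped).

Answer: -55 2 1 2

Derivation:
Executing turtle program step by step:
Start: pos=(1,2), heading=180, pen down
FD 17: (1,2) -> (-16,2) [heading=180, draw]
FD 20: (-16,2) -> (-36,2) [heading=180, draw]
FD 19: (-36,2) -> (-55,2) [heading=180, draw]
Final: pos=(-55,2), heading=180, 3 segment(s) drawn

Segment endpoints: x in {-55, -36, -16, 1}, y in {2, 2, 2, 2}
xmin=-55, ymin=2, xmax=1, ymax=2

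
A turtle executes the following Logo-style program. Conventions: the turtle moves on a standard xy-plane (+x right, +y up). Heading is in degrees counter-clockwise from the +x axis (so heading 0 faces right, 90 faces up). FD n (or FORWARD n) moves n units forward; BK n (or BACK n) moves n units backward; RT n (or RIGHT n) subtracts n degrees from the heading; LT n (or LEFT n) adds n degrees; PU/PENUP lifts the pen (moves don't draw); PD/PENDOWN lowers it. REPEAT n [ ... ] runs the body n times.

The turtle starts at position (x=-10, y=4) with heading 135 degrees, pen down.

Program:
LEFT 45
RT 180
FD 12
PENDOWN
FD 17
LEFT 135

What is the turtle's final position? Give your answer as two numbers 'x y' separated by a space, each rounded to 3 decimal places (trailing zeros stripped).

Answer: 19 4

Derivation:
Executing turtle program step by step:
Start: pos=(-10,4), heading=135, pen down
LT 45: heading 135 -> 180
RT 180: heading 180 -> 0
FD 12: (-10,4) -> (2,4) [heading=0, draw]
PD: pen down
FD 17: (2,4) -> (19,4) [heading=0, draw]
LT 135: heading 0 -> 135
Final: pos=(19,4), heading=135, 2 segment(s) drawn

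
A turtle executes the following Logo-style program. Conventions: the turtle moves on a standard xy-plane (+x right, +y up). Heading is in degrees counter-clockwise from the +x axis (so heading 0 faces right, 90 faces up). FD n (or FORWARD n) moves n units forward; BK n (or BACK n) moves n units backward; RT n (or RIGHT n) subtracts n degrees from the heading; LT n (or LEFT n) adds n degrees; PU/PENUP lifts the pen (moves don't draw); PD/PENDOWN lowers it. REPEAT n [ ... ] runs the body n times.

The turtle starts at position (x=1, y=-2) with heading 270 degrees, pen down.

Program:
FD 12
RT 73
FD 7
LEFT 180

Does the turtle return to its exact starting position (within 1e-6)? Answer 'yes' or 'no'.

Answer: no

Derivation:
Executing turtle program step by step:
Start: pos=(1,-2), heading=270, pen down
FD 12: (1,-2) -> (1,-14) [heading=270, draw]
RT 73: heading 270 -> 197
FD 7: (1,-14) -> (-5.694,-16.047) [heading=197, draw]
LT 180: heading 197 -> 17
Final: pos=(-5.694,-16.047), heading=17, 2 segment(s) drawn

Start position: (1, -2)
Final position: (-5.694, -16.047)
Distance = 15.56; >= 1e-6 -> NOT closed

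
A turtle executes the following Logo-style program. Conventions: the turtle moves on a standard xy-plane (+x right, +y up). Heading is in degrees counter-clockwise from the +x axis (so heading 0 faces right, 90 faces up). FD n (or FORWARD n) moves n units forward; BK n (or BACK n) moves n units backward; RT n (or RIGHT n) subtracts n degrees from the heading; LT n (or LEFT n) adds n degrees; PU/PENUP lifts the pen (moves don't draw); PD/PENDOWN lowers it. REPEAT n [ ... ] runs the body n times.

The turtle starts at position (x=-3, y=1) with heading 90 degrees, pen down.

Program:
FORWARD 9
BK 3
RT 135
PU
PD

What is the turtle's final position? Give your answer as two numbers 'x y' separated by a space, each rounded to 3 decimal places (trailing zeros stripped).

Executing turtle program step by step:
Start: pos=(-3,1), heading=90, pen down
FD 9: (-3,1) -> (-3,10) [heading=90, draw]
BK 3: (-3,10) -> (-3,7) [heading=90, draw]
RT 135: heading 90 -> 315
PU: pen up
PD: pen down
Final: pos=(-3,7), heading=315, 2 segment(s) drawn

Answer: -3 7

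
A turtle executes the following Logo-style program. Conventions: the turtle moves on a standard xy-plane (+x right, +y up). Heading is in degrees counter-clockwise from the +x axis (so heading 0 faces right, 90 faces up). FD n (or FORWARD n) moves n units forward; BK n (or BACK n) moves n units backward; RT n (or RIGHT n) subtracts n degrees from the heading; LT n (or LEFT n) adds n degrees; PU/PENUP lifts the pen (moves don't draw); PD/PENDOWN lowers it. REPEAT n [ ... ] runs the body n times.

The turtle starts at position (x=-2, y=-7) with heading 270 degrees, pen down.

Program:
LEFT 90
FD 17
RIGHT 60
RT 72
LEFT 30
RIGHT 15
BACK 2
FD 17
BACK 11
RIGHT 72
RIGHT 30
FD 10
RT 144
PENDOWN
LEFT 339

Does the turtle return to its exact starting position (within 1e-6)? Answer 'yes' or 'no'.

Executing turtle program step by step:
Start: pos=(-2,-7), heading=270, pen down
LT 90: heading 270 -> 0
FD 17: (-2,-7) -> (15,-7) [heading=0, draw]
RT 60: heading 0 -> 300
RT 72: heading 300 -> 228
LT 30: heading 228 -> 258
RT 15: heading 258 -> 243
BK 2: (15,-7) -> (15.908,-5.218) [heading=243, draw]
FD 17: (15.908,-5.218) -> (8.19,-20.365) [heading=243, draw]
BK 11: (8.19,-20.365) -> (13.184,-10.564) [heading=243, draw]
RT 72: heading 243 -> 171
RT 30: heading 171 -> 141
FD 10: (13.184,-10.564) -> (5.413,-4.271) [heading=141, draw]
RT 144: heading 141 -> 357
PD: pen down
LT 339: heading 357 -> 336
Final: pos=(5.413,-4.271), heading=336, 5 segment(s) drawn

Start position: (-2, -7)
Final position: (5.413, -4.271)
Distance = 7.899; >= 1e-6 -> NOT closed

Answer: no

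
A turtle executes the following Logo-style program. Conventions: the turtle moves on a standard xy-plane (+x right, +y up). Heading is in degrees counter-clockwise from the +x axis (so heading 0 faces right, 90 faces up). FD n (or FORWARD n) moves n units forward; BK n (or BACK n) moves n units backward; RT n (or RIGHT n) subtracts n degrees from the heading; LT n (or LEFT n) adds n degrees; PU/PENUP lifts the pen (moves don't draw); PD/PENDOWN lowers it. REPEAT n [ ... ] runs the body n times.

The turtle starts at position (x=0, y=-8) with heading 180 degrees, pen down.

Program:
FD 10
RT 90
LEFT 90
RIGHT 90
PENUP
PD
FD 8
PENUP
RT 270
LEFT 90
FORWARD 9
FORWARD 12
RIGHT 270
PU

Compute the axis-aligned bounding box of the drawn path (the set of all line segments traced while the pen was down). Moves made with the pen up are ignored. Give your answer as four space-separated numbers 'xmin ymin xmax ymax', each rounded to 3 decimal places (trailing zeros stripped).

Answer: -10 -8 0 0

Derivation:
Executing turtle program step by step:
Start: pos=(0,-8), heading=180, pen down
FD 10: (0,-8) -> (-10,-8) [heading=180, draw]
RT 90: heading 180 -> 90
LT 90: heading 90 -> 180
RT 90: heading 180 -> 90
PU: pen up
PD: pen down
FD 8: (-10,-8) -> (-10,0) [heading=90, draw]
PU: pen up
RT 270: heading 90 -> 180
LT 90: heading 180 -> 270
FD 9: (-10,0) -> (-10,-9) [heading=270, move]
FD 12: (-10,-9) -> (-10,-21) [heading=270, move]
RT 270: heading 270 -> 0
PU: pen up
Final: pos=(-10,-21), heading=0, 2 segment(s) drawn

Segment endpoints: x in {-10, 0}, y in {-8, -8, 0}
xmin=-10, ymin=-8, xmax=0, ymax=0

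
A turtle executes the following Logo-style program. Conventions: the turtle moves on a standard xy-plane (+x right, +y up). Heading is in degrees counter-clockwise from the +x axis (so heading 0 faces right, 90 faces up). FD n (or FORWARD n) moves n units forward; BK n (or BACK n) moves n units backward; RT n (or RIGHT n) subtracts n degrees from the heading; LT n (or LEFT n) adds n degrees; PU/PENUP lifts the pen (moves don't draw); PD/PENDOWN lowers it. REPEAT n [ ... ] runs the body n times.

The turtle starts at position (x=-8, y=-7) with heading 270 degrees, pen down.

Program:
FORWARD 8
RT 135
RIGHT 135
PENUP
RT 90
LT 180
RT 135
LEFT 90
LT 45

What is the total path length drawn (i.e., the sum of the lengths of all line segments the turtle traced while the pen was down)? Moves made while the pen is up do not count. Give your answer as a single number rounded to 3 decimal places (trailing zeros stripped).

Executing turtle program step by step:
Start: pos=(-8,-7), heading=270, pen down
FD 8: (-8,-7) -> (-8,-15) [heading=270, draw]
RT 135: heading 270 -> 135
RT 135: heading 135 -> 0
PU: pen up
RT 90: heading 0 -> 270
LT 180: heading 270 -> 90
RT 135: heading 90 -> 315
LT 90: heading 315 -> 45
LT 45: heading 45 -> 90
Final: pos=(-8,-15), heading=90, 1 segment(s) drawn

Segment lengths:
  seg 1: (-8,-7) -> (-8,-15), length = 8
Total = 8

Answer: 8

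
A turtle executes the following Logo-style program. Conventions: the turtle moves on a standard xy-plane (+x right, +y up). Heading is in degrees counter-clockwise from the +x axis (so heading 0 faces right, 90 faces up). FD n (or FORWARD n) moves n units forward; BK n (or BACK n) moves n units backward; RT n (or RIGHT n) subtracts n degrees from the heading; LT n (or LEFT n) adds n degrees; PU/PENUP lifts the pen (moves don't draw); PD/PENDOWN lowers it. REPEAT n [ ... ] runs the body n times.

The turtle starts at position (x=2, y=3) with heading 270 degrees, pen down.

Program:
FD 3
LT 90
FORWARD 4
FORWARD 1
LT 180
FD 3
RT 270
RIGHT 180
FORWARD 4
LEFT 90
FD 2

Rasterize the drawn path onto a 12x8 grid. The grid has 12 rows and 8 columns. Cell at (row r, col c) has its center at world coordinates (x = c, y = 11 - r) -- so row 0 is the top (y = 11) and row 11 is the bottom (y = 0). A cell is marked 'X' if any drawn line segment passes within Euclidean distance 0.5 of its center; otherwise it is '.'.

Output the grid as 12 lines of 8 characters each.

Answer: ........
........
........
........
........
........
........
..XXX...
..X.X...
..X.X...
..X.X...
..XXXXXX

Derivation:
Segment 0: (2,3) -> (2,0)
Segment 1: (2,0) -> (6,-0)
Segment 2: (6,-0) -> (7,-0)
Segment 3: (7,-0) -> (4,-0)
Segment 4: (4,-0) -> (4,4)
Segment 5: (4,4) -> (2,4)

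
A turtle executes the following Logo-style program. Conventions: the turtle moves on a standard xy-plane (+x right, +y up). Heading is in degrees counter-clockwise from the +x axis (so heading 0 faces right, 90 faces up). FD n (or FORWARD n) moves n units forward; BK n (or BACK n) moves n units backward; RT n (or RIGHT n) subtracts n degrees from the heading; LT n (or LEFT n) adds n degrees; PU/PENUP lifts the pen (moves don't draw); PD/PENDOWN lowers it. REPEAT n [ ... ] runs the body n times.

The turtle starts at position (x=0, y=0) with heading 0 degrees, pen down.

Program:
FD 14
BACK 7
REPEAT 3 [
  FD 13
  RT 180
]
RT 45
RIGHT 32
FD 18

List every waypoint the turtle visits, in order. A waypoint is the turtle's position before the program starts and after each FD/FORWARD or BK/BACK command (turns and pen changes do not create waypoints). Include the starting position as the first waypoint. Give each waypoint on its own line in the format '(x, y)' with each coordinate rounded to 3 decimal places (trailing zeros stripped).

Answer: (0, 0)
(14, 0)
(7, 0)
(20, 0)
(7, 0)
(20, 0)
(15.951, 17.539)

Derivation:
Executing turtle program step by step:
Start: pos=(0,0), heading=0, pen down
FD 14: (0,0) -> (14,0) [heading=0, draw]
BK 7: (14,0) -> (7,0) [heading=0, draw]
REPEAT 3 [
  -- iteration 1/3 --
  FD 13: (7,0) -> (20,0) [heading=0, draw]
  RT 180: heading 0 -> 180
  -- iteration 2/3 --
  FD 13: (20,0) -> (7,0) [heading=180, draw]
  RT 180: heading 180 -> 0
  -- iteration 3/3 --
  FD 13: (7,0) -> (20,0) [heading=0, draw]
  RT 180: heading 0 -> 180
]
RT 45: heading 180 -> 135
RT 32: heading 135 -> 103
FD 18: (20,0) -> (15.951,17.539) [heading=103, draw]
Final: pos=(15.951,17.539), heading=103, 6 segment(s) drawn
Waypoints (7 total):
(0, 0)
(14, 0)
(7, 0)
(20, 0)
(7, 0)
(20, 0)
(15.951, 17.539)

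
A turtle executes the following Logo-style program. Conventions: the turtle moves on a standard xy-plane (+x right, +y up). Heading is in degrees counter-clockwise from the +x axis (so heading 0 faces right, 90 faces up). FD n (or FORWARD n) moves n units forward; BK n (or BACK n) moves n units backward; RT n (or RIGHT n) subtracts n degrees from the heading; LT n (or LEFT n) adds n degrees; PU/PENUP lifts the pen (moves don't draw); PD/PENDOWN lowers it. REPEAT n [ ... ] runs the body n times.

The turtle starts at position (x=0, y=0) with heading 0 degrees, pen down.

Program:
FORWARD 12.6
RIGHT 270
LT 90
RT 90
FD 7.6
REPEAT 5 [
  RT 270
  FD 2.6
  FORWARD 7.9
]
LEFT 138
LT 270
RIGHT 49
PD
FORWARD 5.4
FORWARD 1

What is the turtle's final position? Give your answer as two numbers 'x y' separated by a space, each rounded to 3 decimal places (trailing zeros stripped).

Answer: -4.299 7.712

Derivation:
Executing turtle program step by step:
Start: pos=(0,0), heading=0, pen down
FD 12.6: (0,0) -> (12.6,0) [heading=0, draw]
RT 270: heading 0 -> 90
LT 90: heading 90 -> 180
RT 90: heading 180 -> 90
FD 7.6: (12.6,0) -> (12.6,7.6) [heading=90, draw]
REPEAT 5 [
  -- iteration 1/5 --
  RT 270: heading 90 -> 180
  FD 2.6: (12.6,7.6) -> (10,7.6) [heading=180, draw]
  FD 7.9: (10,7.6) -> (2.1,7.6) [heading=180, draw]
  -- iteration 2/5 --
  RT 270: heading 180 -> 270
  FD 2.6: (2.1,7.6) -> (2.1,5) [heading=270, draw]
  FD 7.9: (2.1,5) -> (2.1,-2.9) [heading=270, draw]
  -- iteration 3/5 --
  RT 270: heading 270 -> 0
  FD 2.6: (2.1,-2.9) -> (4.7,-2.9) [heading=0, draw]
  FD 7.9: (4.7,-2.9) -> (12.6,-2.9) [heading=0, draw]
  -- iteration 4/5 --
  RT 270: heading 0 -> 90
  FD 2.6: (12.6,-2.9) -> (12.6,-0.3) [heading=90, draw]
  FD 7.9: (12.6,-0.3) -> (12.6,7.6) [heading=90, draw]
  -- iteration 5/5 --
  RT 270: heading 90 -> 180
  FD 2.6: (12.6,7.6) -> (10,7.6) [heading=180, draw]
  FD 7.9: (10,7.6) -> (2.1,7.6) [heading=180, draw]
]
LT 138: heading 180 -> 318
LT 270: heading 318 -> 228
RT 49: heading 228 -> 179
PD: pen down
FD 5.4: (2.1,7.6) -> (-3.299,7.694) [heading=179, draw]
FD 1: (-3.299,7.694) -> (-4.299,7.712) [heading=179, draw]
Final: pos=(-4.299,7.712), heading=179, 14 segment(s) drawn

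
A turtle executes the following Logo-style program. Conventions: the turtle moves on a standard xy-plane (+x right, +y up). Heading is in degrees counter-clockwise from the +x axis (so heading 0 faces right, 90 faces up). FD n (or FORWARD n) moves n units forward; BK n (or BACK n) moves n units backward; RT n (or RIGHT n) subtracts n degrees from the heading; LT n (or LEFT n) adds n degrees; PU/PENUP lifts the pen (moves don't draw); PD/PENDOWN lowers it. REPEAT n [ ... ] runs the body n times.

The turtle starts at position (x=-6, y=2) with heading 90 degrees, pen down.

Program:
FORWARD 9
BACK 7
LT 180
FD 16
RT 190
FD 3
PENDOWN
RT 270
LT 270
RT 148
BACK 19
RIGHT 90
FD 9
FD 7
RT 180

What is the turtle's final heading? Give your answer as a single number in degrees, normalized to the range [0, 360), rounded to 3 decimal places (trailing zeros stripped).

Executing turtle program step by step:
Start: pos=(-6,2), heading=90, pen down
FD 9: (-6,2) -> (-6,11) [heading=90, draw]
BK 7: (-6,11) -> (-6,4) [heading=90, draw]
LT 180: heading 90 -> 270
FD 16: (-6,4) -> (-6,-12) [heading=270, draw]
RT 190: heading 270 -> 80
FD 3: (-6,-12) -> (-5.479,-9.046) [heading=80, draw]
PD: pen down
RT 270: heading 80 -> 170
LT 270: heading 170 -> 80
RT 148: heading 80 -> 292
BK 19: (-5.479,-9.046) -> (-12.597,8.571) [heading=292, draw]
RT 90: heading 292 -> 202
FD 9: (-12.597,8.571) -> (-20.941,5.199) [heading=202, draw]
FD 7: (-20.941,5.199) -> (-27.432,2.577) [heading=202, draw]
RT 180: heading 202 -> 22
Final: pos=(-27.432,2.577), heading=22, 7 segment(s) drawn

Answer: 22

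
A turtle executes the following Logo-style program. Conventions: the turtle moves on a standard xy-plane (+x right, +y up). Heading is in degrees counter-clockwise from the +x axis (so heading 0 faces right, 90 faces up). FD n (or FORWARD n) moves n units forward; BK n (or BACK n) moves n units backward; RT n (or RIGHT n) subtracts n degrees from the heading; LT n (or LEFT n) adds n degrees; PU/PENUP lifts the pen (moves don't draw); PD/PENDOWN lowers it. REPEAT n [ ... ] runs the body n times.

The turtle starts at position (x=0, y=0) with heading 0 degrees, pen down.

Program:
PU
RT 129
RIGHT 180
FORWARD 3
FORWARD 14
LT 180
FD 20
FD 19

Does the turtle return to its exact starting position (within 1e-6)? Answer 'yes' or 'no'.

Answer: no

Derivation:
Executing turtle program step by step:
Start: pos=(0,0), heading=0, pen down
PU: pen up
RT 129: heading 0 -> 231
RT 180: heading 231 -> 51
FD 3: (0,0) -> (1.888,2.331) [heading=51, move]
FD 14: (1.888,2.331) -> (10.698,13.211) [heading=51, move]
LT 180: heading 51 -> 231
FD 20: (10.698,13.211) -> (-1.888,-2.331) [heading=231, move]
FD 19: (-1.888,-2.331) -> (-13.845,-17.097) [heading=231, move]
Final: pos=(-13.845,-17.097), heading=231, 0 segment(s) drawn

Start position: (0, 0)
Final position: (-13.845, -17.097)
Distance = 22; >= 1e-6 -> NOT closed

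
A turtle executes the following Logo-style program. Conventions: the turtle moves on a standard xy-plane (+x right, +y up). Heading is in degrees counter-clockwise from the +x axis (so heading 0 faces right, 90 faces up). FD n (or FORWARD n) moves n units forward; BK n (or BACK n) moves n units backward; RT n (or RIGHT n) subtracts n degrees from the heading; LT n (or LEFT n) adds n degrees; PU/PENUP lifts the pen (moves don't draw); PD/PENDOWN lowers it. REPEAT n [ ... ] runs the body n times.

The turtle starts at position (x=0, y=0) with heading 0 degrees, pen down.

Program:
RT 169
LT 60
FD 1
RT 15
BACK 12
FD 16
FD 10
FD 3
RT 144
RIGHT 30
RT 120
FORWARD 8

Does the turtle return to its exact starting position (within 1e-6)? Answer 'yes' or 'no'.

Executing turtle program step by step:
Start: pos=(0,0), heading=0, pen down
RT 169: heading 0 -> 191
LT 60: heading 191 -> 251
FD 1: (0,0) -> (-0.326,-0.946) [heading=251, draw]
RT 15: heading 251 -> 236
BK 12: (-0.326,-0.946) -> (6.385,9.003) [heading=236, draw]
FD 16: (6.385,9.003) -> (-2.562,-4.262) [heading=236, draw]
FD 10: (-2.562,-4.262) -> (-8.154,-12.552) [heading=236, draw]
FD 3: (-8.154,-12.552) -> (-9.832,-15.039) [heading=236, draw]
RT 144: heading 236 -> 92
RT 30: heading 92 -> 62
RT 120: heading 62 -> 302
FD 8: (-9.832,-15.039) -> (-5.592,-21.824) [heading=302, draw]
Final: pos=(-5.592,-21.824), heading=302, 6 segment(s) drawn

Start position: (0, 0)
Final position: (-5.592, -21.824)
Distance = 22.529; >= 1e-6 -> NOT closed

Answer: no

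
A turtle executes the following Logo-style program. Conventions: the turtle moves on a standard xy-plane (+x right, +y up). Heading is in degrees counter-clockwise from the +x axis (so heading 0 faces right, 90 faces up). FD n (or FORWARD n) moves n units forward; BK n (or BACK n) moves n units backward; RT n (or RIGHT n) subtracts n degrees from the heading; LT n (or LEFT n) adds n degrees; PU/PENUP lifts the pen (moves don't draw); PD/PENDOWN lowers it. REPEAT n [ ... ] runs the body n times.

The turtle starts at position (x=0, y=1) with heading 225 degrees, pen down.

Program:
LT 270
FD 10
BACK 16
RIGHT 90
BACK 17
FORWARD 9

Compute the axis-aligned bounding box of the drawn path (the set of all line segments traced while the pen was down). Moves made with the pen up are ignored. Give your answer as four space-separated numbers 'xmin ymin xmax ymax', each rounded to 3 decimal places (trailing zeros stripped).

Answer: -7.778 -15.263 4.243 8.071

Derivation:
Executing turtle program step by step:
Start: pos=(0,1), heading=225, pen down
LT 270: heading 225 -> 135
FD 10: (0,1) -> (-7.071,8.071) [heading=135, draw]
BK 16: (-7.071,8.071) -> (4.243,-3.243) [heading=135, draw]
RT 90: heading 135 -> 45
BK 17: (4.243,-3.243) -> (-7.778,-15.263) [heading=45, draw]
FD 9: (-7.778,-15.263) -> (-1.414,-8.899) [heading=45, draw]
Final: pos=(-1.414,-8.899), heading=45, 4 segment(s) drawn

Segment endpoints: x in {-7.778, -7.071, -1.414, 0, 4.243}, y in {-15.263, -8.899, -3.243, 1, 8.071}
xmin=-7.778, ymin=-15.263, xmax=4.243, ymax=8.071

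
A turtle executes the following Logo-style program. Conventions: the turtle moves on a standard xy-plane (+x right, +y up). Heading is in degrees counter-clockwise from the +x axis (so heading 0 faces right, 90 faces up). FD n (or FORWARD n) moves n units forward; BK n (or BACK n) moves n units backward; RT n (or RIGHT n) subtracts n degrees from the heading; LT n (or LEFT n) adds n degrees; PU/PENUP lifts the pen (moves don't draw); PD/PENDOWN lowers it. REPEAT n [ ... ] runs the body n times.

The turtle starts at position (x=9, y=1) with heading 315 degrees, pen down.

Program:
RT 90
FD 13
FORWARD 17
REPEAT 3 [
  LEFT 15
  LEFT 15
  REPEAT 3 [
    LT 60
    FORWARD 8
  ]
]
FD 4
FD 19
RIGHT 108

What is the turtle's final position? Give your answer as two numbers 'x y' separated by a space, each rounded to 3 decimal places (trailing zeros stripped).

Answer: -20.194 4.332

Derivation:
Executing turtle program step by step:
Start: pos=(9,1), heading=315, pen down
RT 90: heading 315 -> 225
FD 13: (9,1) -> (-0.192,-8.192) [heading=225, draw]
FD 17: (-0.192,-8.192) -> (-12.213,-20.213) [heading=225, draw]
REPEAT 3 [
  -- iteration 1/3 --
  LT 15: heading 225 -> 240
  LT 15: heading 240 -> 255
  REPEAT 3 [
    -- iteration 1/3 --
    LT 60: heading 255 -> 315
    FD 8: (-12.213,-20.213) -> (-6.556,-25.87) [heading=315, draw]
    -- iteration 2/3 --
    LT 60: heading 315 -> 15
    FD 8: (-6.556,-25.87) -> (1.171,-23.8) [heading=15, draw]
    -- iteration 3/3 --
    LT 60: heading 15 -> 75
    FD 8: (1.171,-23.8) -> (3.242,-16.072) [heading=75, draw]
  ]
  -- iteration 2/3 --
  LT 15: heading 75 -> 90
  LT 15: heading 90 -> 105
  REPEAT 3 [
    -- iteration 1/3 --
    LT 60: heading 105 -> 165
    FD 8: (3.242,-16.072) -> (-4.486,-14.002) [heading=165, draw]
    -- iteration 2/3 --
    LT 60: heading 165 -> 225
    FD 8: (-4.486,-14.002) -> (-10.143,-19.658) [heading=225, draw]
    -- iteration 3/3 --
    LT 60: heading 225 -> 285
    FD 8: (-10.143,-19.658) -> (-8.072,-27.386) [heading=285, draw]
  ]
  -- iteration 3/3 --
  LT 15: heading 285 -> 300
  LT 15: heading 300 -> 315
  REPEAT 3 [
    -- iteration 1/3 --
    LT 60: heading 315 -> 15
    FD 8: (-8.072,-27.386) -> (-0.345,-25.315) [heading=15, draw]
    -- iteration 2/3 --
    LT 60: heading 15 -> 75
    FD 8: (-0.345,-25.315) -> (1.726,-17.588) [heading=75, draw]
    -- iteration 3/3 --
    LT 60: heading 75 -> 135
    FD 8: (1.726,-17.588) -> (-3.931,-11.931) [heading=135, draw]
  ]
]
FD 4: (-3.931,-11.931) -> (-6.759,-9.103) [heading=135, draw]
FD 19: (-6.759,-9.103) -> (-20.194,4.332) [heading=135, draw]
RT 108: heading 135 -> 27
Final: pos=(-20.194,4.332), heading=27, 13 segment(s) drawn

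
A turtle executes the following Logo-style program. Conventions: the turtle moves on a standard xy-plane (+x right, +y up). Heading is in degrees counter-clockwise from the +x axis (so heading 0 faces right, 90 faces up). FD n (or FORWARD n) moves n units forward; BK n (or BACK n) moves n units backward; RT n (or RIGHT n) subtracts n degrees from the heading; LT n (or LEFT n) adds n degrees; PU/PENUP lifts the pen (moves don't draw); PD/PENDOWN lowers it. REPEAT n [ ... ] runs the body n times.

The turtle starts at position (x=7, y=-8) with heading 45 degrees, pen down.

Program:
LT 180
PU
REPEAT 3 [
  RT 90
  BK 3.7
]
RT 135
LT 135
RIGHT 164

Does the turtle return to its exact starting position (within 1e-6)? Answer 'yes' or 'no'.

Answer: no

Derivation:
Executing turtle program step by step:
Start: pos=(7,-8), heading=45, pen down
LT 180: heading 45 -> 225
PU: pen up
REPEAT 3 [
  -- iteration 1/3 --
  RT 90: heading 225 -> 135
  BK 3.7: (7,-8) -> (9.616,-10.616) [heading=135, move]
  -- iteration 2/3 --
  RT 90: heading 135 -> 45
  BK 3.7: (9.616,-10.616) -> (7,-13.233) [heading=45, move]
  -- iteration 3/3 --
  RT 90: heading 45 -> 315
  BK 3.7: (7,-13.233) -> (4.384,-10.616) [heading=315, move]
]
RT 135: heading 315 -> 180
LT 135: heading 180 -> 315
RT 164: heading 315 -> 151
Final: pos=(4.384,-10.616), heading=151, 0 segment(s) drawn

Start position: (7, -8)
Final position: (4.384, -10.616)
Distance = 3.7; >= 1e-6 -> NOT closed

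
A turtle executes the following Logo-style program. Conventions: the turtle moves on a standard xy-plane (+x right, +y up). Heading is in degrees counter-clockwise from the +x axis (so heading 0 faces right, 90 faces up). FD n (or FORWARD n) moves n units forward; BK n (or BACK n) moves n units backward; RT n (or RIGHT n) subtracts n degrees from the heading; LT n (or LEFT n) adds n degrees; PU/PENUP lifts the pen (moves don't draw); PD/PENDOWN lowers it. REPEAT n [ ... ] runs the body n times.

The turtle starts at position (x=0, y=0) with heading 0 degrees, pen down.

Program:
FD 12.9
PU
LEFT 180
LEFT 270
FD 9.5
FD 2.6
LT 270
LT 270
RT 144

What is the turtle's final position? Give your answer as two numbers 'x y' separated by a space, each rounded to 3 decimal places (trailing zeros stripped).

Executing turtle program step by step:
Start: pos=(0,0), heading=0, pen down
FD 12.9: (0,0) -> (12.9,0) [heading=0, draw]
PU: pen up
LT 180: heading 0 -> 180
LT 270: heading 180 -> 90
FD 9.5: (12.9,0) -> (12.9,9.5) [heading=90, move]
FD 2.6: (12.9,9.5) -> (12.9,12.1) [heading=90, move]
LT 270: heading 90 -> 0
LT 270: heading 0 -> 270
RT 144: heading 270 -> 126
Final: pos=(12.9,12.1), heading=126, 1 segment(s) drawn

Answer: 12.9 12.1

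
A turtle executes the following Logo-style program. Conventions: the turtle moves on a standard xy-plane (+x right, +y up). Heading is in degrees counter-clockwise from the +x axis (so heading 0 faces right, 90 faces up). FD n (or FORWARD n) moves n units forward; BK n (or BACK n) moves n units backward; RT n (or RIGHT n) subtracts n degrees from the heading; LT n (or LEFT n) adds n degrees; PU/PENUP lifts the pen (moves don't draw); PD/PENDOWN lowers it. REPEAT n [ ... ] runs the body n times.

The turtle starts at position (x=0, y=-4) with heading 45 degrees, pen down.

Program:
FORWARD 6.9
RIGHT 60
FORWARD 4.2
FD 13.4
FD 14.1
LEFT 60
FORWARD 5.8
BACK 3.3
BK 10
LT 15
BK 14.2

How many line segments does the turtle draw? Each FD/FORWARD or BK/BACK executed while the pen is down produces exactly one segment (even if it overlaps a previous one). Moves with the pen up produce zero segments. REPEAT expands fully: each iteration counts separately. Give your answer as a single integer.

Answer: 8

Derivation:
Executing turtle program step by step:
Start: pos=(0,-4), heading=45, pen down
FD 6.9: (0,-4) -> (4.879,0.879) [heading=45, draw]
RT 60: heading 45 -> 345
FD 4.2: (4.879,0.879) -> (8.936,-0.208) [heading=345, draw]
FD 13.4: (8.936,-0.208) -> (21.879,-3.676) [heading=345, draw]
FD 14.1: (21.879,-3.676) -> (35.499,-7.326) [heading=345, draw]
LT 60: heading 345 -> 45
FD 5.8: (35.499,-7.326) -> (39.6,-3.224) [heading=45, draw]
BK 3.3: (39.6,-3.224) -> (37.267,-5.558) [heading=45, draw]
BK 10: (37.267,-5.558) -> (30.196,-12.629) [heading=45, draw]
LT 15: heading 45 -> 60
BK 14.2: (30.196,-12.629) -> (23.096,-24.926) [heading=60, draw]
Final: pos=(23.096,-24.926), heading=60, 8 segment(s) drawn
Segments drawn: 8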